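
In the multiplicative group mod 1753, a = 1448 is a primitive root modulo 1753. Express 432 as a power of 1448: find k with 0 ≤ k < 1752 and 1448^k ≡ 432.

1602

Baby-step giant-step with m = ceil(sqrt(1752)) = 42.
Baby table (1448^j mod 1753 for j=0..41):
  0:1  1:1448  2:116  3:1433  4:1185  5:1446  6:726  7:1201
  8:72  9:829  10:1340  11:1502  12:1176  13:685  14:1435  15:575
  16:1678  17:86  18:65  19:1211  20:528  21:236  22:1646  23:1081
  24:1612  25:933  26:1174  27:1295  28:1203  29:1215  30:1061  31:700
  32:366  33:562  34:384  35:331  36:719  37:1583  38:1013  39:1316
  40:57  41:145
Giant step factor: 1448^(-42) ≡ 951 (mod 1753).
Scan 432·951^i mod 1753 for i = 0, 1, …:
  i=0: 432   i=1: 630   i=2: 1357   i=3: 299
  i=4: 363   i=5: 1625   i=6: 982   i=7: 1286
  i=8: 1145   i=9: 282     …   i=37: 598
  i=38: 726
Match at i=38, j=6: k = 38·42 + 6 = 1602.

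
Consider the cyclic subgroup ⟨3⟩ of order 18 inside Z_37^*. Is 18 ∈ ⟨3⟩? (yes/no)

no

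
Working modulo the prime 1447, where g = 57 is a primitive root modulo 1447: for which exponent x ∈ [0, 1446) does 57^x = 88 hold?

746

Baby-step giant-step with m = ceil(sqrt(1446)) = 39.
Baby table (57^j mod 1447 for j=0..38):
  0:1  1:57  2:355  3:1424  4:136  5:517  6:529  7:1213
  8:1132  9:856  10:1041  11:10  12:570  13:656  14:1217  15:1360
  16:829  17:949  18:554  19:1191  20:1325  21:281  22:100  23:1359
  24:772  25:594  26:577  27:1055  28:808  29:1199  30:334  31:227
  32:1363  33:1000  34:567  35:485  36:152  37:1429  38:421
Giant step factor: 57^(-39) ≡ 1185 (mod 1447).
Scan 88·1185^i mod 1447 for i = 0, 1, …:
  i=0: 88   i=1: 96   i=2: 894   i=3: 186
  i=4: 466   i=5: 903   i=6: 722   i=7: 393
  i=8: 1218   i=9: 671     …   i=18: 1318
  i=19: 517
Match at i=19, j=5: x = 19·39 + 5 = 746.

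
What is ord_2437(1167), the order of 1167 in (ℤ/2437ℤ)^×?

The order of 1167 must divide p − 1 = 2436 = 2^2 · 3 · 7 · 29.
Divisors: 1, 2, 3, 4, 6, 7, 12, 14, 21, 28, 29, 42, 58, 84, 87, 116, 174, 203, 348, 406, 609, 812, 1218, 2436.
Check each in increasing order: 1167^1 ≡ 1167;  1167^2 ≡ 2043;  1167^3 ≡ 795;  1167^4 ≡ 1705;  1167^6 ≡ 842;  1167^7 ≡ 503;  1167^12 ≡ 2234;  1167^14 ≡ 1998;  1167^21 ≡ 950;  1167^28 ≡ 198;  1167^29 ≡ 1988;  1167^42 ≡ 810;  1167^58 ≡ 1767;  1167^84 ≡ 547;  1167^87 ≡ 1079;  1167^116 ≡ 492;  1167^174 ≡ 1792;  1167^203 ≡ 2039;  1167^348 ≡ 1735;  1167^406 ≡ 2436;  1167^609 ≡ 398;  1167^812 ≡ 1.
Smallest exponent giving 1 is 812.

812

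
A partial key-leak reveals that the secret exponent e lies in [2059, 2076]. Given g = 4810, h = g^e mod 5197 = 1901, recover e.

Compute 4810^2059 mod 5197 = 1996, then multiply by 4810 repeatedly:
  4810^2059=1996  4810^2060=1901
Found 1901 at exponent 2060.

2060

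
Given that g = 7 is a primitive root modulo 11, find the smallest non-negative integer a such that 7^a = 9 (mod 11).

8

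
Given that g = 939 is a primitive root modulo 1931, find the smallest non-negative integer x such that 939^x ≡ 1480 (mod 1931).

Baby-step giant-step with m = ceil(sqrt(1930)) = 44.
Baby table (939^j mod 1931 for j=0..43):
  0:1  1:939  2:1185  3:459  4:388  5:1304  6:202  7:440
  8:1857  9:30  10:1136  11:792  12:253  13:54  14:500  15:267
  16:1614  17:1642  18:900  19:1253  20:588  21:1797  22:1620  23:1483
  24:286  25:145  26:985  27:1897  28:901  29:261  30:1773  31:325
  32:77  33:856  34:488  35:585  36:911  37:1927  38:106  39:1053
  40:95  41:379  42:577  43:1123
Giant step factor: 939^(-44) ≡ 1197 (mod 1931).
Scan 1480·1197^i mod 1931 for i = 0, 1, …:
  i=0: 1480   i=1: 833   i=2: 705   i=3: 38
  i=4: 1073   i=5: 266   i=6: 1718   i=7: 1862
  i=8: 440
Match at i=8, j=7: x = 8·44 + 7 = 359.

359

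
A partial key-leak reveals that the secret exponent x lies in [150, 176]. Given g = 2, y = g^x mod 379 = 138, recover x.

Compute 2^150 mod 379 = 320, then multiply by 2 repeatedly:
  2^150=320  2^151=261  2^152=143  2^153=286  2^154=193
  2^155=7  2^156=14  2^157=28  2^158=56  2^159=112
  2^160=224  2^161=69  2^162=138
Found 138 at exponent 162.

162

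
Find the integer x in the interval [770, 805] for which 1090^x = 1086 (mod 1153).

792

Compute 1090^770 mod 1153 = 589, then multiply by 1090 repeatedly:
  1090^770=589  1090^771=942  1090^772=610  1090^773=772  1090^774=943
  1090^775=547  1090^776=129  1090^777=1097  1090^778=69  1090^779=265
  1090^780=600  1090^781=249  1090^782=455  1090^783=160  1090^784=297
  1090^785=890  1090^786=427  1090^787=771  1090^788=1006  1090^789=37
  1090^790=1128  1090^791=422  1090^792=1086
Found 1086 at exponent 792.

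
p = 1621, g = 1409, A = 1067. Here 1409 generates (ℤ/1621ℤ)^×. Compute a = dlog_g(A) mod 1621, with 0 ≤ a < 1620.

Baby-step giant-step with m = ceil(sqrt(1620)) = 41.
Baby table (1409^j mod 1621 for j=0..40):
  0:1  1:1409  2:1177  3:110  4:995  5:1411  6:753  7:843
  8:1215  9:159  10:333  11:728  12:1280  13:968  14:651  15:1394
  16:1115  17:286  18:966  19:1075  20:661  21:895  22:1538  23:1386
  24:1190  25:596  26:86  27:1220  28:720  29:1355  30:1278  31:1392
  32:1539  33:1174  34:746  35:706  36:1081  37:1010  38:1473  39:577
  40:872
Giant step factor: 1409^(-41) ≡ 1181 (mod 1621).
Scan 1067·1181^i mod 1621 for i = 0, 1, …:
  i=0: 1067   i=1: 610   i=2: 686   i=3: 1287
  i=4: 1070   i=5: 911   i=6: 1168   i=7: 1558
  i=8: 163   i=9: 1225     …   i=30: 1273
  i=31: 746
Match at i=31, j=34: a = 31·41 + 34 = 1305.

1305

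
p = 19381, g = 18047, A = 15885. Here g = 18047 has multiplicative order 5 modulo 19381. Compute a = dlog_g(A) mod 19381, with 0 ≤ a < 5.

Successive powers of 18047 modulo 19381:
  18047^0=1  18047^1=18047  18047^2=15885
So 18047^2 ≡ 15885 (mod 19381), giving a = 2.

2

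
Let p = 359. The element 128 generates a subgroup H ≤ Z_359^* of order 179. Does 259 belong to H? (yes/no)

259 ∈ ⟨128⟩ iff 259^179 ≡ 1 (mod 359), since |⟨128⟩| = 179.
259^179 mod 359 = 358.
Since 358 ≠ 1, 259 does not lie in the subgroup.

no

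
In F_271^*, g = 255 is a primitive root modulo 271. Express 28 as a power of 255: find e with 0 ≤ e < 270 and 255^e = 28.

180

Baby-step giant-step with m = ceil(sqrt(270)) = 17.
Baby table (255^j mod 271 for j=0..16):
  0:1  1:255  2:256  3:240  4:225  5:194  6:148  7:71
  8:219  9:19  10:238  11:257  12:224  13:210  14:163  15:102
  16:265
Giant step factor: 255^(-17) ≡ 48 (mod 271).
Scan 28·48^i mod 271 for i = 0, 1, …:
  i=0: 28   i=1: 260   i=2: 14   i=3: 130
  i=4: 7   i=5: 65   i=6: 139   i=7: 168
  i=8: 205   i=9: 84   i=10: 238
Match at i=10, j=10: e = 10·17 + 10 = 180.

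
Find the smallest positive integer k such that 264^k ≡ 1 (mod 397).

396

The order of 264 must divide p − 1 = 396 = 2^2 · 3^2 · 11.
Divisors: 1, 2, 3, 4, 6, 9, 11, 12, 18, 22, 33, 36, 44, 66, 99, 132, 198, 396.
Check each in increasing order: 264^1 ≡ 264;  264^2 ≡ 221;  264^3 ≡ 382;  264^4 ≡ 10;  264^6 ≡ 225;  264^9 ≡ 198;  264^11 ≡ 88;  264^12 ≡ 206;  264^18 ≡ 298;  264^22 ≡ 201;  264^33 ≡ 220;  264^36 ≡ 273;  264^44 ≡ 304;  264^66 ≡ 363;  264^99 ≡ 63;  264^132 ≡ 362;  264^198 ≡ 396;  264^396 ≡ 1.
Smallest exponent giving 1 is 396.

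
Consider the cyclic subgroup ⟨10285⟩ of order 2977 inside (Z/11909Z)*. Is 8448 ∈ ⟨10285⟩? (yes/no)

yes

8448 ∈ ⟨10285⟩ iff 8448^2977 ≡ 1 (mod 11909), since |⟨10285⟩| = 2977.
8448^2977 mod 11909 = 1.
Since 1 = 1, 8448 lies in the subgroup.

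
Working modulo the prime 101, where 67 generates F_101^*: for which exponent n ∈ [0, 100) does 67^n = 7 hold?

Baby-step giant-step with m = ceil(sqrt(100)) = 10.
Baby table (67^j mod 101 for j=0..9):
  0:1  1:67  2:45  3:86  4:5  5:32  6:23  7:26
  8:25  9:59
Giant step factor: 67^(-10) ≡ 65 (mod 101).
Scan 7·65^i mod 101 for i = 0, 1, …:
  i=0: 7   i=1: 51   i=2: 83   i=3: 42
  i=4: 3   i=5: 94   i=6: 50   i=7: 18
  i=8: 59
Match at i=8, j=9: n = 8·10 + 9 = 89.

89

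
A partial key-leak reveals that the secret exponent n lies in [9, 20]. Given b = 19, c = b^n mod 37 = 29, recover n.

Compute 19^9 mod 37 = 6, then multiply by 19 repeatedly:
  19^9=6  19^10=3  19^11=20  19^12=10  19^13=5
  19^14=21  19^15=29
Found 29 at exponent 15.

15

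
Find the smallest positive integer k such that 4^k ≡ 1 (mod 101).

50

The order of 4 must divide p − 1 = 100 = 2^2 · 5^2.
Divisors: 1, 2, 4, 5, 10, 20, 25, 50, 100.
Check each in increasing order: 4^1 ≡ 4;  4^2 ≡ 16;  4^4 ≡ 54;  4^5 ≡ 14;  4^10 ≡ 95;  4^20 ≡ 36;  4^25 ≡ 100;  4^50 ≡ 1.
Smallest exponent giving 1 is 50.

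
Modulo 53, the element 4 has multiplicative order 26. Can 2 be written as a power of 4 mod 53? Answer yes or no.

2 ∈ ⟨4⟩ iff 2^26 ≡ 1 (mod 53), since |⟨4⟩| = 26.
2^26 mod 53 = 52.
Since 52 ≠ 1, 2 does not lie in the subgroup.

no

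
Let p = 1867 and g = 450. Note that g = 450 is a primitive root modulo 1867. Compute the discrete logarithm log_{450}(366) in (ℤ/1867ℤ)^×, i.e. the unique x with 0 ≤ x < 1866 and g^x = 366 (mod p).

Baby-step giant-step with m = ceil(sqrt(1866)) = 44.
Baby table (450^j mod 1867 for j=0..43):
  0:1  1:450  2:864  3:464  4:1563  5:1358  6:591  7:836
  8:933  9:1642  10:1435  11:1635  12:152  13:1188  14:638  15:1449
  16:467  17:1046  18:216  19:116  20:1791  21:1273  22:1548  23:209
  24:700  25:1344  26:1759  27:1809  28:38  29:297  30:1093  31:829
  32:1517  33:1195  34:54  35:29  36:1848  37:785  38:387  39:519
  40:175  41:336  42:1840  43:919
Giant step factor: 450^(-44) ≡ 1081 (mod 1867).
Scan 366·1081^i mod 1867 for i = 0, 1, …:
  i=0: 366   i=1: 1709   i=2: 966   i=3: 593
  i=4: 652   i=5: 953   i=6: 1476   i=7: 1138
  i=8: 1692   i=9: 1259     …   i=29: 1699
  i=30: 1358
Match at i=30, j=5: x = 30·44 + 5 = 1325.

1325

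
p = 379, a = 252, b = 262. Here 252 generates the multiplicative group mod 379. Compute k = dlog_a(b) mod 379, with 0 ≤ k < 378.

Baby-step giant-step with m = ceil(sqrt(378)) = 20.
Baby table (252^j mod 379 for j=0..19):
  0:1  1:252  2:211  3:112  4:178  5:134  6:37  7:228
  8:227  9:354  10:143  11:31  12:232  13:98  14:61  15:212
  16:364  17:10  18:246  19:215
Giant step factor: 252^(-20) ≡ 156 (mod 379).
Scan 262·156^i mod 379 for i = 0, 1, …:
  i=0: 262   i=1: 319   i=2: 115   i=3: 127
  i=4: 104   i=5: 306   i=6: 361   i=7: 224
  i=8: 76   i=9: 107   i=10: 16   i=11: 222
  i=12: 143
Match at i=12, j=10: k = 12·20 + 10 = 250.

250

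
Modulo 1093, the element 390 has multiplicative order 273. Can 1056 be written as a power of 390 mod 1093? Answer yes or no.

no

1056 ∈ ⟨390⟩ iff 1056^273 ≡ 1 (mod 1093), since |⟨390⟩| = 273.
1056^273 mod 1093 = 530.
Since 530 ≠ 1, 1056 does not lie in the subgroup.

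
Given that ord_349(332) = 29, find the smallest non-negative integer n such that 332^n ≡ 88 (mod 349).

Successive powers of 332 modulo 349:
  332^0=1  332^1=332  332^2=289  332^3=322  332^4=110  332^5=224
  332^6=31  332^7=171  332^8=234  332^9=210  332^10=269  332^11=313
  332^12=263  332^13=66  332^14=274  332^15=228  332^16=312  332^17=280
  332^18=126  332^19=301  332^20=118  332^21=88
So 332^21 ≡ 88 (mod 349), giving n = 21.

21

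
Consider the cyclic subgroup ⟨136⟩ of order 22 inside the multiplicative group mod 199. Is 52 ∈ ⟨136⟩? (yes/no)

⟨136⟩ has order 22; its elements mod 199 are {1, 11, 18, 60, 61, 62, 63, 74, 78, 85, 96, 103, 114, 121, 125, 136, 137, 138, 139, 181, 188, 198}.
52 is not in this set.

no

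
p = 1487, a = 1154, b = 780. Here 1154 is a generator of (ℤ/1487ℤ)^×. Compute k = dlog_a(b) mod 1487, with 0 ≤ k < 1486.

346

Baby-step giant-step with m = ceil(sqrt(1486)) = 39.
Baby table (1154^j mod 1487 for j=0..38):
  0:1  1:1154  2:851  3:634  4:32  5:1240  6:466  7:957
  8:1024  9:1018  10:42  11:884  12:54  13:1349  14:1344  15:35
  16:241  17:45  18:1372  19:1120  20:277  21:1440  22:781  23:152
  24:1429  25:1470  26:1200  27:403  28:1118  29:943  30:1225  31:1000
  32:88  33:436  34:538  35:773  36:1329  37:569  38:859
Giant step factor: 1154^(-39) ≡ 178 (mod 1487).
Scan 780·178^i mod 1487 for i = 0, 1, …:
  i=0: 780   i=1: 549   i=2: 1067   i=3: 1077
  i=4: 1370   i=5: 1479   i=6: 63   i=7: 805
  i=8: 538
Match at i=8, j=34: k = 8·39 + 34 = 346.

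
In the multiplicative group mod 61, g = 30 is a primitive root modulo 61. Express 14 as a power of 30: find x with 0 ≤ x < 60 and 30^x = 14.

10

Successive powers of 30 modulo 61:
  30^0=1  30^1=30  30^2=46  30^3=38  30^4=42  30^5=40
  30^6=41  30^7=10  30^8=56  30^9=33  30^10=14
So 30^10 ≡ 14 (mod 61), giving x = 10.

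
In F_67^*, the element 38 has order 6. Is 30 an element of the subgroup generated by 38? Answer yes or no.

yes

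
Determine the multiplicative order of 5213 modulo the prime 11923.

The order of 5213 must divide p − 1 = 11922 = 2 · 3 · 1987.
Divisors: 1, 2, 3, 6, 1987, 3974, 5961, 11922.
Check each in increasing order: 5213^1 ≡ 5213;  5213^2 ≡ 2852;  5213^3 ≡ 11418;  5213^6 ≡ 4642;  5213^1987 ≡ 7475;  5213^3974 ≡ 4447;  5213^5961 ≡ 1.
Smallest exponent giving 1 is 5961.

5961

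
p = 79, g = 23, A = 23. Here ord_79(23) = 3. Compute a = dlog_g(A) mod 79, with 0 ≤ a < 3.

Successive powers of 23 modulo 79:
  23^0=1  23^1=23
So 23^1 ≡ 23 (mod 79), giving a = 1.

1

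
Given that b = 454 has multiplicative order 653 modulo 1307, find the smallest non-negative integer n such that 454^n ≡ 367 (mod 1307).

105

Baby-step giant-step with m = ceil(sqrt(653)) = 26.
Baby table (454^j mod 1307 for j=0..25):
  0:1  1:454  2:917  3:692  4:488  5:669  6:502  7:490
  8:270  9:1029  10:567  11:1246  12:1060  13:264  14:919  15:293
  16:1015  17:746  18:171  19:521  20:1274  21:702  22:1107  23:690
  24:887  25:142
Giant step factor: 454^(-26) ≡ 1021 (mod 1307).
Scan 367·1021^i mod 1307 for i = 0, 1, …:
  i=0: 367   i=1: 905   i=2: 1263   i=3: 821
  i=4: 454
Match at i=4, j=1: n = 4·26 + 1 = 105.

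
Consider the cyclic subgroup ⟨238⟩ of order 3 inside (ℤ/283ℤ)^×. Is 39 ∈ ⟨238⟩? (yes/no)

⟨238⟩ has order 3; its elements mod 283 are {1, 44, 238}.
39 is not in this set.

no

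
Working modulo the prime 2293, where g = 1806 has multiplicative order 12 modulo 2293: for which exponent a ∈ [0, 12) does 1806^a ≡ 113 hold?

Successive powers of 1806 modulo 2293:
  1806^0=1  1806^1=1806  1806^2=990  1806^3=1693  1806^4=989  1806^5=2180
  1806^6=2292  1806^7=487  1806^8=1303  1806^9=600  1806^10=1304  1806^11=113
So 1806^11 ≡ 113 (mod 2293), giving a = 11.

11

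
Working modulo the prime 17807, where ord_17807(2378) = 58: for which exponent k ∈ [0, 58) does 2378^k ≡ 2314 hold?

Baby-step giant-step with m = ceil(sqrt(58)) = 8.
Baby table (2378^j mod 17807 for j=0..7):
  0:1  1:2378  2:10065  3:1962  4:202  5:17374  6:3132  7:4570
Giant step factor: 2378^(-8) ≡ 13405 (mod 17807).
Scan 2314·13405^i mod 17807 for i = 0, 1, …:
  i=0: 2314   i=1: 17183   i=2: 4570
Match at i=2, j=7: k = 2·8 + 7 = 23.

23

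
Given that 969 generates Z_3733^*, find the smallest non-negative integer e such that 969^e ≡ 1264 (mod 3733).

Baby-step giant-step with m = ceil(sqrt(3732)) = 62.
Baby table (969^j mod 3733 for j=0..61):
  0:1  1:969  2:1978  3:1653  4:300  5:3259  6:3586  7:3144
  8:408  9:3387  10:696  11:2484  12:2944  13:724  14:3485  15:2333
  16:2212  17:686  18:260  19:1829  20:2859  21:485  22:3340  23:3682
  24:2843  25:3646  26:1556  27:3365  28:1776  29:31  30:175  31:1590
  32:2714  33:1834  34:238  35:2909  36:406  37:1449  38:473  39:2911
  40:2344  41:1672  42:46  43:3511  44:1396  45:1378  46:2601  47:594
  48:704  49:2770  50:103  51:2749  52:2152  53:2274  54:1036  55:3440
  56:3524  57:2794  58:961  59:1692  60:761  61:2008
Giant step factor: 969^(-62) ≡ 2916 (mod 3733).
Scan 1264·2916^i mod 3733 for i = 0, 1, …:
  i=0: 1264   i=1: 1353   i=2: 3300   i=3: 2859
Match at i=3, j=20: e = 3·62 + 20 = 206.

206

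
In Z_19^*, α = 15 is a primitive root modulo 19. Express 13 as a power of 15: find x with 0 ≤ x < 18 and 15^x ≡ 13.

7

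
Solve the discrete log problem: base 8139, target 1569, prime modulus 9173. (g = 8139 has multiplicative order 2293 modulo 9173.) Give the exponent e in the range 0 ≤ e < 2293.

422

Baby-step giant-step with m = ceil(sqrt(2293)) = 48.
Baby table (8139^j mod 9173 for j=0..47):
  0:1  1:8139  2:5088  3:4310  4:1538  5:5810  6:775  7:5874
  8:7983  9:1278  10:8633  11:7980  12:4380  13:2542  14:4223  15:8939
  16:3458  17:1898  18:490  19:7028  20:7237  21:2110  22:1434  23:3270
  24:3657  25:7111  26:3972  27:2456  28:1417  29:2502  30:8891  31:7225
  32:5345  33:4589  34:6588  35:3547  36:1602  37:3845  38:5352  39:6524
  40:5512  41:6198  42:3195  43:7823  44:1604  45:1777  46:6355  47:5971
Giant step factor: 8139^(-48) ≡ 1913 (mod 9173).
Scan 1569·1913^i mod 9173 for i = 0, 1, …:
  i=0: 1569   i=1: 1926   i=2: 6065   i=3: 7673
  i=4: 1649   i=5: 8198   i=6: 6117   i=7: 6246
  i=8: 5352
Match at i=8, j=38: e = 8·48 + 38 = 422.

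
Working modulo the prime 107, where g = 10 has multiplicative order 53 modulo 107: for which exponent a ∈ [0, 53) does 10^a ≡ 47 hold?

8

Baby-step giant-step with m = ceil(sqrt(53)) = 8.
Baby table (10^j mod 107 for j=0..7):
  0:1  1:10  2:100  3:37  4:49  5:62  6:85  7:101
Giant step factor: 10^(-8) ≡ 41 (mod 107).
Scan 47·41^i mod 107 for i = 0, 1, …:
  i=0: 47   i=1: 1
Match at i=1, j=0: a = 1·8 + 0 = 8.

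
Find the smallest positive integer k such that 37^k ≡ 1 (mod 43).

6

The order of 37 must divide p − 1 = 42 = 2 · 3 · 7.
Divisors: 1, 2, 3, 6, 7, 14, 21, 42.
Check each in increasing order: 37^1 ≡ 37;  37^2 ≡ 36;  37^3 ≡ 42;  37^6 ≡ 1.
Smallest exponent giving 1 is 6.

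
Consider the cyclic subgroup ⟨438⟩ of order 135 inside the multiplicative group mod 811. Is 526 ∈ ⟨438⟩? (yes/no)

526 ∈ ⟨438⟩ iff 526^135 ≡ 1 (mod 811), since |⟨438⟩| = 135.
526^135 mod 811 = 1.
Since 1 = 1, 526 lies in the subgroup.

yes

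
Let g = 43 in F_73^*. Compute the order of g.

24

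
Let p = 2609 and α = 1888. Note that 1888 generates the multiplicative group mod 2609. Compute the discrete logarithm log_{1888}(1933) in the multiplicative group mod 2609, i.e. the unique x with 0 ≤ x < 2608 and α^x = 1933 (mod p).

300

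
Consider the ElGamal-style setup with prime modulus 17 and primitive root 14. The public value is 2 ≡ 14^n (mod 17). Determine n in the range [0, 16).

Successive powers of 14 modulo 17:
  14^0=1  14^1=14  14^2=9  14^3=7  14^4=13  14^5=12
  14^6=15  14^7=6  14^8=16  14^9=3  14^10=8  14^11=10
  14^12=4  14^13=5  14^14=2
So 14^14 ≡ 2 (mod 17), giving n = 14.

14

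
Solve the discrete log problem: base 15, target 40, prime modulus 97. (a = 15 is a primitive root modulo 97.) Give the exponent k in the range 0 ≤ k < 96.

Baby-step giant-step with m = ceil(sqrt(96)) = 10.
Baby table (15^j mod 97 for j=0..9):
  0:1  1:15  2:31  3:77  4:88  5:59  6:12  7:83
  8:81  9:51
Giant step factor: 15^(-10) ≡ 44 (mod 97).
Scan 40·44^i mod 97 for i = 0, 1, …:
  i=0: 40   i=1: 14   i=2: 34   i=3: 41
  i=4: 58   i=5: 30   i=6: 59
Match at i=6, j=5: k = 6·10 + 5 = 65.

65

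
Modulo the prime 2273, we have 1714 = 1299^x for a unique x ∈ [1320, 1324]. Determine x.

Compute 1299^1320 mod 2273 = 1714, then multiply by 1299 repeatedly:
  1299^1320=1714
Found 1714 at exponent 1320.

1320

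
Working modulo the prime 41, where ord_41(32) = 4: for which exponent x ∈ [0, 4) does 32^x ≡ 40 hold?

2

Successive powers of 32 modulo 41:
  32^0=1  32^1=32  32^2=40
So 32^2 ≡ 40 (mod 41), giving x = 2.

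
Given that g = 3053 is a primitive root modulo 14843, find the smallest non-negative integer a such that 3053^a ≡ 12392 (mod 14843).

5402

Baby-step giant-step with m = ceil(sqrt(14842)) = 122.
Baby table (3053^j mod 14843 for j=0..121):
  0:1  1:3053  2:14248  3:9154  4:12636  5:751  6:6981  7:13288
  8:2345  9:4959  10:14810  11:3152  12:4792  13:9621  14:13459  15:4903
  16:7115  17:6786  18:11673  19:14469  20:1089  21:14728  22:5137  23:9053
  24:1143  25:1474  26:2693  27:13550  28:709  29:12342  30:8592  31:3795
  32:8595  33:12954  34:6810  35:10730  36:189  37:12983  38:6289  39:8318
  40:13324  41:8352  42:13225  43:2965  44:12758  45:2142  46:8606  47:2008
  48:265  49:7523  50:5598  51:6401  52:8865  53:6056  54:9433  55:3529
  56:12862  57:7951  58:6098  59:4072  60:8225  61:11412  62:4315  63:7954
  64:414  65:2287  66:6001  67:4791  68:6568  69:14054  70:10592  71:9322
  72:6035  73:4692  74:1181  75:13587  76:9769  77:5170  78:5901  79:11194
  80:6696  81:4077  82:8647  83:8437  84:5556  85:11762  86:4169  87:7506
  88:13069  89:1673  90:1677  91:13889  92:11509  93:3596  94:9611  95:12615
  96:10853  97:4633  98:14013  99:4163  100:4031  101:1796  102:6121  103:76
  104:9383  105:14152  106:12926  107:10384  108:12547  109:11051  110:564  111:104
  112:5809  113:12335  114:2064  115:7960  116:3889  117:13560  118:1553  119:6392
  120:11074  121:11411
Giant step factor: 3053^(-122) ≡ 9468 (mod 14843).
Scan 12392·9468^i mod 14843 for i = 0, 1, …:
  i=0: 12392   i=1: 8384   i=2: 14191   i=3: 1552
  i=4: 14609   i=5: 10938   i=6: 1373   i=7: 11939
  i=8: 9007   i=9: 5241     …   i=43: 123
  i=44: 6810
Match at i=44, j=34: a = 44·122 + 34 = 5402.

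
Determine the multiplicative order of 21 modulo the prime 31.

30

The order of 21 must divide p − 1 = 30 = 2 · 3 · 5.
Divisors: 1, 2, 3, 5, 6, 10, 15, 30.
Check each in increasing order: 21^1 ≡ 21;  21^2 ≡ 7;  21^3 ≡ 23;  21^5 ≡ 6;  21^6 ≡ 2;  21^10 ≡ 5;  21^15 ≡ 30;  21^30 ≡ 1.
Smallest exponent giving 1 is 30.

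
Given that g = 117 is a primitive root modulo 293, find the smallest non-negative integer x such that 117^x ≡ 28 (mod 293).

111

Baby-step giant-step with m = ceil(sqrt(292)) = 18.
Baby table (117^j mod 293 for j=0..17):
  0:1  1:117  2:211  3:75  4:278  5:3  6:58  7:47
  8:225  9:248  10:9  11:174  12:141  13:89  14:158  15:27
  16:229  17:130
Giant step factor: 117^(-18) ≡ 169 (mod 293).
Scan 28·169^i mod 293 for i = 0, 1, …:
  i=0: 28   i=1: 44   i=2: 111   i=3: 7
  i=4: 11   i=5: 101   i=6: 75
Match at i=6, j=3: x = 6·18 + 3 = 111.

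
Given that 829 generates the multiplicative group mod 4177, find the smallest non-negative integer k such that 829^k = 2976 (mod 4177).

Baby-step giant-step with m = ceil(sqrt(4176)) = 65.
Baby table (829^j mod 4177 for j=0..64):
  0:1  1:829  2:2213  3:874  4:1925  5:211  6:3662  7:3296
  8:626  9:1006  10:2751  11:4114  12:2074  13:2599  14:3416  15:4035
  16:3415  17:3206  18:1202  19:2332  20:3454  21:2121  22:3969  23:3002
  24:3343  25:1996  26:592  27:2059  28:2695  29:3637  30:3456  31:3779
  32:41  33:573  34:3016  35:2418  36:3739  37:297  38:3947  39:1472
  40:604  41:3653  42:12  43:1594  44:1494  45:2134  46:2215  47:2532
  48:2174  49:1959  50:3335  51:3718  52:3773  53:3421  54:4003  55:1949
  56:3399  57:2473  58:3387  59:879  60:1893  61:2922  62:3855  63:390
  64:1681
Giant step factor: 829^(-65) ≡ 3381 (mod 4177).
Scan 2976·3381^i mod 4177 for i = 0, 1, …:
  i=0: 2976   i=1: 3640   i=2: 1398   i=3: 2451
  i=4: 3840   i=5: 924   i=6: 3825   i=7: 333
  i=8: 2260   i=9: 1327     …   i=19: 3195
  i=20: 573
Match at i=20, j=33: k = 20·65 + 33 = 1333.

1333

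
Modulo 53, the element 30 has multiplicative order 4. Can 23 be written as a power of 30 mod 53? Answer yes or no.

⟨30⟩ has order 4; its elements mod 53 are {1, 23, 30, 52}.
23 is in this set.

yes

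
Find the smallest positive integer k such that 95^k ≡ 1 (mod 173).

The order of 95 must divide p − 1 = 172 = 2^2 · 43.
Divisors: 1, 2, 4, 43, 86, 172.
Check each in increasing order: 95^1 ≡ 95;  95^2 ≡ 29;  95^4 ≡ 149;  95^43 ≡ 1.
Smallest exponent giving 1 is 43.

43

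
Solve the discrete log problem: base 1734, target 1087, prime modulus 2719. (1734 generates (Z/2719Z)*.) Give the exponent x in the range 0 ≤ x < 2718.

1960

Baby-step giant-step with m = ceil(sqrt(2718)) = 53.
Baby table (1734^j mod 2719 for j=0..52):
  0:1  1:1734  2:2261  3:2495  4:401  5:1989  6:1234  7:2622
  8:380  9:922  10:2695  11:1888  12:116  13:2657  14:1252  15:1206
  16:293  17:2328  18:1756  19:2343  20:576  21:911  22:2654  23:1488
  24:2580  25:965  26:1125  27:1227  28:1360  29:867  30:2490  31:2607
  32:1560  33:2354  34:617  35:1311  36:190  37:461  38:2707  39:944
  40:58  41:2688  42:626  43:603  44:1506  45:1164  46:878  47:2531
  48:288  49:1815  50:1327  51:744  52:1290
Giant step factor: 1734^(-53) ≡ 1823 (mod 2719).
Scan 1087·1823^i mod 2719 for i = 0, 1, …:
  i=0: 1087   i=1: 2169   i=2: 661   i=3: 486
  i=4: 2303   i=5: 233   i=6: 595   i=7: 2523
  i=8: 1600   i=9: 2032     …   i=35: 2493
  i=36: 1290
Match at i=36, j=52: x = 36·53 + 52 = 1960.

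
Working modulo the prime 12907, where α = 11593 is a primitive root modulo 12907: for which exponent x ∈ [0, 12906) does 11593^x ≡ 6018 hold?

11073

Baby-step giant-step with m = ceil(sqrt(12906)) = 114.
Baby table (11593^j mod 12907 for j=0..113):
  0:1  1:11593  2:9965  3:6595  4:7674  5:9638  6:10342  7:1683
  8:8542  9:4902  10:12272  11:8342  12:9562  13:6950  14:5856  15:10695
  16:2493  17:2576  18:9677  19:10724  20:3108  21:7607  22:7327  23:944
  24:11563  25:10664  26:4506  27:3429  28:11744  29:5156  30:1191  31:9680
  32:6782  33:7189  34:1578  35:4535  36:4044  37:3868  38:2806  39:4318
  40:5228  41:9839  42:4368  43:4063  44:4716  45:11443  46:553  47:9057
  48:12263  49:7261  50:10226  51:12130  52:1325  53:1395  54:12671  55:336
  56:10241  57:5327  58:8823  59:9971  60:11618  61:2929  62:10487  63:4758
  64:7883  65:6059  66:2093  67:11896  68:11940  69:5752  70:5374  71:11600
  72:767  73:11815  74:2211  75:11728  76:366  77:9542  78:7416  79:161
  80:7865  81:3897  82:3421  83:9349  84:2878  85:59  86:12823  87:7120
  88:1895  89:1021  90:734  91:3549  92:8948  93:605  94:5264  95:1256
  96:1712  97:9157  98:9933  99:9922  100:11469  101:5110  102:10007  103:3035
  104:273  105:2674  106:9975  107:6362  108:4068  109:11053  110:9640  111:7714
  112:8706  113:8825
Giant step factor: 11593^(-114) ≡ 5231 (mod 12907).
Scan 6018·5231^i mod 12907 for i = 0, 1, …:
  i=0: 6018   i=1: 12892   i=2: 11884   i=3: 5092
  i=4: 9111   i=5: 6997   i=6: 9962   i=7: 5663
  i=8: 1588   i=9: 7627     …   i=96: 7197
  i=97: 10695
Match at i=97, j=15: x = 97·114 + 15 = 11073.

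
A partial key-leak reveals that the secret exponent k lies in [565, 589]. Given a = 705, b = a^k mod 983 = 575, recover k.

580

Compute 705^565 mod 983 = 366, then multiply by 705 repeatedly:
  705^565=366  705^566=484  705^567=119  705^568=340  705^569=831
  705^570=970  705^571=665  705^572=917  705^573=654  705^574=43
  705^575=825  705^576=672  705^577=937  705^578=9  705^579=447
  705^580=575
Found 575 at exponent 580.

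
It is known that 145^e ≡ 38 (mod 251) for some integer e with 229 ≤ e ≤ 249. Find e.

Compute 145^229 mod 251 = 199, then multiply by 145 repeatedly:
  145^229=199  145^230=241  145^231=56  145^232=88  145^233=210
  145^234=79  145^235=160  145^236=108  145^237=98  145^238=154
  145^239=242  145^240=201  145^241=29  145^242=189  145^243=46
  145^244=144  145^245=47  145^246=38
Found 38 at exponent 246.

246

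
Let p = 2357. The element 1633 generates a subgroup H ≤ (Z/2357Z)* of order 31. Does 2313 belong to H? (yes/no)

no

2313 ∈ ⟨1633⟩ iff 2313^31 ≡ 1 (mod 2357), since |⟨1633⟩| = 31.
2313^31 mod 2357 = 1764.
Since 1764 ≠ 1, 2313 does not lie in the subgroup.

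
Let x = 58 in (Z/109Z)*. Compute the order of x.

The order of 58 must divide p − 1 = 108 = 2^2 · 3^3.
Divisors: 1, 2, 3, 4, 6, 9, 12, 18, 27, 36, 54, 108.
Check each in increasing order: 58^1 ≡ 58;  58^2 ≡ 94;  58^3 ≡ 2;  58^4 ≡ 7;  58^6 ≡ 4;  58^9 ≡ 8;  58^12 ≡ 16;  58^18 ≡ 64;  58^27 ≡ 76;  58^36 ≡ 63;  58^54 ≡ 108;  58^108 ≡ 1.
Smallest exponent giving 1 is 108.

108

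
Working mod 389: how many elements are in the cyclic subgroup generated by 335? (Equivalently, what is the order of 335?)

97

The order of 335 must divide p − 1 = 388 = 2^2 · 97.
Divisors: 1, 2, 4, 97, 194, 388.
Check each in increasing order: 335^1 ≡ 335;  335^2 ≡ 193;  335^4 ≡ 294;  335^97 ≡ 1.
Smallest exponent giving 1 is 97.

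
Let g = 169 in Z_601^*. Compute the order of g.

10

The order of 169 must divide p − 1 = 600 = 2^3 · 3 · 5^2.
Divisors: 1, 2, 3, 4, 5, 6, 8, 10, 12, 15, 20, 24, 25, 30, 40, 50, 60, 75, 100, 120, 150, 200, 300, 600.
Check each in increasing order: 169^1 ≡ 169;  169^2 ≡ 314;  169^3 ≡ 178;  169^4 ≡ 32;  169^5 ≡ 600;  169^6 ≡ 432;  169^8 ≡ 423;  169^10 ≡ 1.
Smallest exponent giving 1 is 10.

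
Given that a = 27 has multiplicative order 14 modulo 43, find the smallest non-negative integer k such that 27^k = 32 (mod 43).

Successive powers of 27 modulo 43:
  27^0=1  27^1=27  27^2=41  27^3=32
So 27^3 ≡ 32 (mod 43), giving k = 3.

3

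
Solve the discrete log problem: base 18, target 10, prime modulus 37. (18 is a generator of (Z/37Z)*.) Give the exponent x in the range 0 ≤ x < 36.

Successive powers of 18 modulo 37:
  18^0=1  18^1=18  18^2=28  18^3=23  18^4=7  18^5=15
  18^6=11  18^7=13  18^8=12  18^9=31  18^10=3  18^11=17
  18^12=10
So 18^12 ≡ 10 (mod 37), giving x = 12.

12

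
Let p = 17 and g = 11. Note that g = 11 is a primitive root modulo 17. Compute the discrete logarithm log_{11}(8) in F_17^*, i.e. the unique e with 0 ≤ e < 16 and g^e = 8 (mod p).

6

Successive powers of 11 modulo 17:
  11^0=1  11^1=11  11^2=2  11^3=5  11^4=4  11^5=10
  11^6=8
So 11^6 ≡ 8 (mod 17), giving e = 6.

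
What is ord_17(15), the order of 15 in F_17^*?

The order of 15 must divide p − 1 = 16 = 2^4.
Divisors: 1, 2, 4, 8, 16.
Check each in increasing order: 15^1 ≡ 15;  15^2 ≡ 4;  15^4 ≡ 16;  15^8 ≡ 1.
Smallest exponent giving 1 is 8.

8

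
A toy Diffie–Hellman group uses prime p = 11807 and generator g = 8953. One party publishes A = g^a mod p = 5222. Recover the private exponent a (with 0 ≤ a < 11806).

Baby-step giant-step with m = ceil(sqrt(11806)) = 109.
Baby table (8953^j mod 11807 for j=0..108):
  0:1  1:8953  2:10293  3:11401  4:1638  5:720  6:11345  7:7971
  8:2855  9:10467  10:10699  11:9763  12:918  13:1182  14:3374  15:5116
  16:4195  17:11575  18:936  19:8845  20:11543  21:9615  22:10065  23:921
  24:4427  25:10639  26:3898  27:9109  28:1928  29:11357  30:9144  31:8301
  32:5595  33:6741  34:6596  35:7181  36:2378  37:2213  38:843  39:2706
  40:10661  41:145  42:11222  43:4803  44:165  45:1370  46:9944  47:3852
  48:10516  49:730  50:6419  51:4638  52:10602  53:3233  54:6092  55:5143
  56:9786  57:6118  58:1781  59:5843  60:7369  61:8948  62:949  63:7164
  64:3668  65:4337  66:7745  67:10281  68:10228  69:7999  70:5592  71:3496
  72:11138  73:8399  74:9271  75:53  76:2229  77:2407  78:2096  79:4165
  80:2739  81:10935  82:9218  83:9631  84:11629  85:311  86:9738  87:1426
  88:3611  89:1717  90:11394  91:9809  92:11318  93:2380  94:8312  95:9622
  96:1894  97:2130  98:1585  99:10298  100:8938  101:5875  102:10497  103:7728
  104:11571  105:545  106:3094  107:1360  108:3063
Giant step factor: 8953^(-109) ≡ 6864 (mod 11807).
Scan 5222·6864^i mod 11807 for i = 0, 1, …:
  i=0: 5222   i=1: 9563   i=2: 5319   i=3: 2372
  i=4: 11362   i=5: 3533   i=6: 10741   i=7: 3316
  i=8: 8935   i=9: 4282     …   i=100: 1914
  i=101: 8312
Match at i=101, j=94: a = 101·109 + 94 = 11103.

11103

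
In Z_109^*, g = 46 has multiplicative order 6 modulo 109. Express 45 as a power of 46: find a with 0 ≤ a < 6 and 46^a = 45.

2

Successive powers of 46 modulo 109:
  46^0=1  46^1=46  46^2=45
So 46^2 ≡ 45 (mod 109), giving a = 2.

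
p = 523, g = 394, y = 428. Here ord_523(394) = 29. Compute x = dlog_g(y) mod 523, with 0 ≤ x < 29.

Successive powers of 394 modulo 523:
  394^0=1  394^1=394  394^2=428
So 394^2 ≡ 428 (mod 523), giving x = 2.

2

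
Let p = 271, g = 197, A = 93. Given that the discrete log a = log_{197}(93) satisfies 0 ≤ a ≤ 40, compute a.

15

Compute 197^0 mod 271 = 1, then multiply by 197 repeatedly:
  197^0=1  197^1=197  197^2=56  197^3=192  197^4=155
  197^5=183  197^6=8  197^7=221  197^8=177  197^9=181
  197^10=156  197^11=109  197^12=64  197^13=142  197^14=61
  197^15=93
Found 93 at exponent 15.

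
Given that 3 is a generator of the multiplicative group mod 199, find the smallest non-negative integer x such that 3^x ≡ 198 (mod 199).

99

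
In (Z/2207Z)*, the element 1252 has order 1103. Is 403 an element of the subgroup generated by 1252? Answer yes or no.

yes

403 ∈ ⟨1252⟩ iff 403^1103 ≡ 1 (mod 2207), since |⟨1252⟩| = 1103.
403^1103 mod 2207 = 1.
Since 1 = 1, 403 lies in the subgroup.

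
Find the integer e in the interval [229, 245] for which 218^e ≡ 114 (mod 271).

230

Compute 218^229 mod 271 = 95, then multiply by 218 repeatedly:
  218^229=95  218^230=114
Found 114 at exponent 230.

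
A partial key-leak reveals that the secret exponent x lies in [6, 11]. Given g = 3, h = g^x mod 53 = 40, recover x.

6

Compute 3^6 mod 53 = 40, then multiply by 3 repeatedly:
  3^6=40
Found 40 at exponent 6.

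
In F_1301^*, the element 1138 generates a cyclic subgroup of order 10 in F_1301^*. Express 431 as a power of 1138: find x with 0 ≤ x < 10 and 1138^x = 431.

Successive powers of 1138 modulo 1301:
  1138^0=1  1138^1=1138  1138^2=549  1138^3=282  1138^4=870  1138^5=1300
  1138^6=163  1138^7=752  1138^8=1019  1138^9=431
So 1138^9 ≡ 431 (mod 1301), giving x = 9.

9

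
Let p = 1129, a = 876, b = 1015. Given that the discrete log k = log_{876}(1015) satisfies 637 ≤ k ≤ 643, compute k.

641

Compute 876^637 mod 1129 = 719, then multiply by 876 repeatedly:
  876^637=719  876^638=991  876^639=1044  876^640=54  876^641=1015
Found 1015 at exponent 641.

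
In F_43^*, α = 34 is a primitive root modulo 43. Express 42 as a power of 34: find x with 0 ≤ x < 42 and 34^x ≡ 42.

21

Baby-step giant-step with m = ceil(sqrt(42)) = 7.
Baby table (34^j mod 43 for j=0..6):
  0:1  1:34  2:38  3:2  4:25  5:33  6:4
Giant step factor: 34^(-7) ≡ 37 (mod 43).
Scan 42·37^i mod 43 for i = 0, 1, …:
  i=0: 42   i=1: 6   i=2: 7   i=3: 1
Match at i=3, j=0: x = 3·7 + 0 = 21.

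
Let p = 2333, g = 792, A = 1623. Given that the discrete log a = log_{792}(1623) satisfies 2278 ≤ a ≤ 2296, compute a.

Compute 792^2278 mod 2333 = 581, then multiply by 792 repeatedly:
  792^2278=581  792^2279=551  792^2280=121  792^2281=179  792^2282=1788
  792^2283=2298  792^2284=276  792^2285=1623
Found 1623 at exponent 2285.

2285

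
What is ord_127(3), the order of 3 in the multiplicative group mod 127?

The order of 3 must divide p − 1 = 126 = 2 · 3^2 · 7.
Divisors: 1, 2, 3, 6, 7, 9, 14, 18, 21, 42, 63, 126.
Check each in increasing order: 3^1 ≡ 3;  3^2 ≡ 9;  3^3 ≡ 27;  3^6 ≡ 94;  3^7 ≡ 28;  3^9 ≡ 125;  3^14 ≡ 22;  3^18 ≡ 4;  3^21 ≡ 108;  3^42 ≡ 107;  3^63 ≡ 126;  3^126 ≡ 1.
Smallest exponent giving 1 is 126.

126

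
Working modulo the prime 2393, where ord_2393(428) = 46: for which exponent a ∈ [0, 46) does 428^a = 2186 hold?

Successive powers of 428 modulo 2393:
  428^0=1  428^1=428  428^2=1316  428^3=893  428^4=1717  428^5=225
  428^6=580  428^7=1761  428^8=2306  428^9=1052  428^10=372  428^11=1278
  428^12=1380  428^13=1962  428^14=2186
So 428^14 ≡ 2186 (mod 2393), giving a = 14.

14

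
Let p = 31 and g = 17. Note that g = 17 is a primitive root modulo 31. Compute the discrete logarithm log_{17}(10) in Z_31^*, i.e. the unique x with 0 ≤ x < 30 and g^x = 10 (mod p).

2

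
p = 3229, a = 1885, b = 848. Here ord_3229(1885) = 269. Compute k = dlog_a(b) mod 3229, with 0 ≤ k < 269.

Baby-step giant-step with m = ceil(sqrt(269)) = 17.
Baby table (1885^j mod 3229 for j=0..16):
  0:1  1:1885  2:1325  3:1608  4:2278  5:2689  6:2464  7:1338
  8:281  9:129  10:990  11:3017  12:776  13:23  14:1378  15:1414
  16:1465
Giant step factor: 1885^(-17) ≡ 2393 (mod 3229).
Scan 848·2393^i mod 3229 for i = 0, 1, …:
  i=0: 848   i=1: 1452   i=2: 232   i=3: 3017
Match at i=3, j=11: k = 3·17 + 11 = 62.

62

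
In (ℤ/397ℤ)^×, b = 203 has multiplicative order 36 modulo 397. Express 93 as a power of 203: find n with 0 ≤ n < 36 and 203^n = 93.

Successive powers of 203 modulo 397:
  203^0=1  203^1=203  203^2=318  203^3=240  203^4=286  203^5=96
  203^6=35  203^7=356  203^8=14  203^9=63  203^10=85  203^11=184
  203^12=34  203^13=153  203^14=93
So 203^14 ≡ 93 (mod 397), giving n = 14.

14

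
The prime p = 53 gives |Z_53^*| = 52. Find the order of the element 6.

The order of 6 must divide p − 1 = 52 = 2^2 · 13.
Divisors: 1, 2, 4, 13, 26, 52.
Check each in increasing order: 6^1 ≡ 6;  6^2 ≡ 36;  6^4 ≡ 24;  6^13 ≡ 52;  6^26 ≡ 1.
Smallest exponent giving 1 is 26.

26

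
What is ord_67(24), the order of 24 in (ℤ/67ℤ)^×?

11

The order of 24 must divide p − 1 = 66 = 2 · 3 · 11.
Divisors: 1, 2, 3, 6, 11, 22, 33, 66.
Check each in increasing order: 24^1 ≡ 24;  24^2 ≡ 40;  24^3 ≡ 22;  24^6 ≡ 15;  24^11 ≡ 1.
Smallest exponent giving 1 is 11.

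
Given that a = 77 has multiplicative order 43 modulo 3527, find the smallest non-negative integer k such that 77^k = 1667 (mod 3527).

Successive powers of 77 modulo 3527:
  77^0=1  77^1=77  77^2=2402  77^3=1550  77^4=2959  77^5=2115
  77^6=613  77^7=1350  77^8=1667
So 77^8 ≡ 1667 (mod 3527), giving k = 8.

8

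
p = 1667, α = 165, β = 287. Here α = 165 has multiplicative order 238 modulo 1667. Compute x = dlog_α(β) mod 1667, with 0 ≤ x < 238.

102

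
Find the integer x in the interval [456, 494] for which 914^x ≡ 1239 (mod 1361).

Compute 914^456 mod 1361 = 25, then multiply by 914 repeatedly:
  914^456=25  914^457=1074  914^458=355  914^459=552  914^460=958
  914^461=489  914^462=538  914^463=411  914^464=18  914^465=120
  914^466=800  914^467=343  914^468=472  914^469=1332  914^470=714
  914^471=677  914^472=884  914^473=903  914^474=576  914^475=1118
  914^476=1102  914^477=88  914^478=133  914^479=433  914^480=1072
  914^481=1249  914^482=1068  914^483=315  914^484=739  914^485=390
  914^486=1239
Found 1239 at exponent 486.

486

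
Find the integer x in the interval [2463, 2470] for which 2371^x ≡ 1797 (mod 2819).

2465

Compute 2371^2463 mod 2819 = 2807, then multiply by 2371 repeatedly:
  2371^2463=2807  2371^2464=2557  2371^2465=1797
Found 1797 at exponent 2465.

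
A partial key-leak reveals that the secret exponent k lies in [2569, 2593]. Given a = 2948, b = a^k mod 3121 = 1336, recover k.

2590

Compute 2948^2569 mod 3121 = 1834, then multiply by 2948 repeatedly:
  2948^2569=1834  2948^2570=1060  2948^2571=759  2948^2572=2896  2948^2573=1473
  2948^2574=1093  2948^2575=1292  2948^2576=1196  2948^2577=2199  2948^2578=335
  2948^2579=1344  2948^2580=1563  2948^2581=1128  2948^2582=1479  2948^2583=55
  2948^2584=2969  2948^2585=1328  2948^2586=1210  2948^2587=2898  2948^2588=1127
  2948^2589=1652  2948^2590=1336
Found 1336 at exponent 2590.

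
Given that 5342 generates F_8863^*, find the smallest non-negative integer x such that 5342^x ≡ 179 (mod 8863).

3028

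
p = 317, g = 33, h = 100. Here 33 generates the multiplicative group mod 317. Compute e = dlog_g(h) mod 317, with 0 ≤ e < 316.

Baby-step giant-step with m = ceil(sqrt(316)) = 18.
Baby table (33^j mod 317 for j=0..17):
  0:1  1:33  2:138  3:116  4:24  5:158  6:142  7:248
  8:259  9:305  10:238  11:246  12:193  13:29  14:6  15:198
  16:194  17:62
Giant step factor: 33^(-18) ≡ 306 (mod 317).
Scan 100·306^i mod 317 for i = 0, 1, …:
  i=0: 100   i=1: 168   i=2: 54   i=3: 40
  i=4: 194
Match at i=4, j=16: e = 4·18 + 16 = 88.

88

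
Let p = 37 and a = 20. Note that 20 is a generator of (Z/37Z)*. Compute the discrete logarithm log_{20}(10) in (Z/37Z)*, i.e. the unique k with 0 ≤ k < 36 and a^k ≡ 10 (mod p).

24

Successive powers of 20 modulo 37:
  20^0=1  20^1=20  20^2=30  20^3=8  20^4=12  20^5=18
  20^6=27  20^7=22  20^8=33  20^9=31  20^10=28  20^11=5
  20^12=26  20^13=2  20^14=3  20^15=23  20^16=16  20^17=24
  20^18=36  20^19=17  20^20=7  20^21=29  20^22=25  20^23=19
  20^24=10
So 20^24 ≡ 10 (mod 37), giving k = 24.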